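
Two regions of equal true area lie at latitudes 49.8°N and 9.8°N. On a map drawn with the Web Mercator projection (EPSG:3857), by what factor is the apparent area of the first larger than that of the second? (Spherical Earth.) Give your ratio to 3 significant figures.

2.33

Mercator areal scale is sec²φ.
At 49.8°: sec²(49.8°) = 1/0.6455² = 2.400.
At 9.8°: sec²(9.8°) = 1/0.9854² = 1.030.
Ratio = 2.400/1.030 = cos²(9.8°)/cos²(49.8°) ≈ 2.33.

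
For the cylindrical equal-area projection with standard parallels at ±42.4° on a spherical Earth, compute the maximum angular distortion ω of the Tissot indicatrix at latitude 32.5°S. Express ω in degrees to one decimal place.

15.2°

A cylindrical equal-area projection with standard parallel φ₀ has meridian scale h = cos φ / cos φ₀ and parallel scale k = cos φ₀ / cos φ (so areas are preserved, h·k = 1).
At 32.5°: h = 1.142, k = 0.8756; principal scales a = 1.142, b = 0.8756.
sin(ω/2) = (a − b)/(a + b) = 0.2665/2.018 = 0.1321, so ω = 2 arcsin(0.1321) ≈ 15.2°.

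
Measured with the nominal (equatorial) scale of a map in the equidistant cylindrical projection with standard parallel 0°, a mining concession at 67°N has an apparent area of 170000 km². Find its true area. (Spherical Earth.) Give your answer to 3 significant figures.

For the equirectangular projection with φ₀ = 0 (plate carrée), h = 1 along meridians and k = sec φ along parallels.
Areal scale = h·k = 1 × sec φ; at 67°, h = 1.000, k = 2.559, so h·k = 2.559.
True area = apparent / (areal scale) = 170000 / 2.559 ≈ 66400 km².

66400 km²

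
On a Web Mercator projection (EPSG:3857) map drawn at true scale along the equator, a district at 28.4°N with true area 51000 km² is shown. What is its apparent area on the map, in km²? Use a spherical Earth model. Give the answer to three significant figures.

The Mercator projection is conformal; its linear scale factor is the same in every direction and equals sec φ = 1/cos φ.
Areal scale = k² = sec²φ = 1/cos²(28.4°) = 1/0.8796² = 1.292.
Apparent area = 51000 × 1.292 ≈ 65900 km².

65900 km²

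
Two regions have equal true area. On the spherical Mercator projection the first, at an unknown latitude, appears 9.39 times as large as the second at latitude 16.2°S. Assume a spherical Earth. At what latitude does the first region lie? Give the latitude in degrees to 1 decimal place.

71.7°

Mercator areal scale is sec²φ, so apparent-area ratio = sec²φ₁ / sec²φ₂ = cos²φ₂ / cos²φ₁.
cos²φ₂ / cos²φ₁ = 9.39  ⇒  cos φ₁ = cos 16.2° / √9.39 = 0.9603/3.064 = 0.3134.
φ₁ = arccos(0.3134) ≈ 71.7°.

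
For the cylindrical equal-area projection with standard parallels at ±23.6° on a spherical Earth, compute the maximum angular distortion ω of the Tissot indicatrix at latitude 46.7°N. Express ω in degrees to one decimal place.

Cylindrical equal-area (φ₀ = 23.6°): h = cos φ / cos 23.6° along meridians, k = cos 23.6° / cos φ along parallels; h·k = 1.
At 46.7°: h = 0.7484, k = 1.336; principal scales a = 1.336, b = 0.7484.
sin(ω/2) = (a − b)/(a + b) = 0.5877/2.085 = 0.2820, so ω = 2 arcsin(0.2820) ≈ 32.8°.

32.8°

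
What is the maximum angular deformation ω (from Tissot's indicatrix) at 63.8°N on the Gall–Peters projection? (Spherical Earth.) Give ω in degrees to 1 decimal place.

Gall–Peters is a cylindrical equal-area projection with standard parallels at ±45°. Cylindrical equal-area (φ₀ = 45°): h = cos φ / cos 45° along meridians, k = cos 45° / cos φ along parallels; h·k = 1.
At 63.8°: h = 0.6244, k = 1.602; principal scales a = 1.602, b = 0.6244.
sin(ω/2) = (a − b)/(a + b) = 0.9772/2.226 = 0.4390, so ω = 2 arcsin(0.4390) ≈ 52.1°.

52.1°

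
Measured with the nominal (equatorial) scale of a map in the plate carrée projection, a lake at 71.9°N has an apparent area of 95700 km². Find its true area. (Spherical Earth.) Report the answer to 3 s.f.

29700 km²

In the plate carrée (x = Rλ, y = Rφ), meridians are true-scale (h = 1) and parallels are stretched by k = sec φ.
Areal scale = h·k = 1 × sec φ; at 71.9°, h = 1.000, k = 3.219, so h·k = 3.219.
True area = apparent / (areal scale) = 95700 / 3.219 ≈ 29700 km².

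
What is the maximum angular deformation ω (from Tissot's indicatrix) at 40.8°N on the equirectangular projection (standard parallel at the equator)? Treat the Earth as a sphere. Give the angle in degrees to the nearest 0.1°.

For the equirectangular projection with φ₀ = 0 (plate carrée), h = 1 along meridians and k = sec φ along parallels.
At 40.8°: h = 1.000, k = 1.321; principal scales a = 1.321, b = 1.000.
sin(ω/2) = (a − b)/(a + b) = 0.3210/2.321 = 0.1383, so ω = 2 arcsin(0.1383) ≈ 15.9°.

15.9°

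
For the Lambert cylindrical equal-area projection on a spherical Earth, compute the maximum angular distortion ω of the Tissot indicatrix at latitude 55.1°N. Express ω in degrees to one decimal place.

The Lambert cylindrical equal-area projection is the cylindrical equal-area projection with its standard parallel at the equator (φ₀ = 0). A cylindrical equal-area projection with standard parallel φ₀ has meridian scale h = cos φ / cos φ₀ and parallel scale k = cos φ₀ / cos φ (so areas are preserved, h·k = 1).
At 55.1°: h = 0.5721, k = 1.748; principal scales a = 1.748, b = 0.5721.
sin(ω/2) = (a − b)/(a + b) = 1.176/2.320 = 0.5068, so ω = 2 arcsin(0.5068) ≈ 60.9°.

60.9°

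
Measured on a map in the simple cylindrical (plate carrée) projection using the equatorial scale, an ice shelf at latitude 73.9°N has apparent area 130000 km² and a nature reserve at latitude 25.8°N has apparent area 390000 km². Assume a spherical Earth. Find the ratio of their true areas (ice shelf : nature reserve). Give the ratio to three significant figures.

0.103

Plate carrée has h = 1 and k = sec φ, giving areal scale sec φ; true area = (apparent area) · cos φ.
True area of ice shelf: 130000 × cos(73.9°) = 130000 × 0.2773 = 36050 km².
True area of nature reserve: 390000 × cos(25.8°) = 390000 × 0.9003 = 351100 km².
Ratio = 36050 / 351100 ≈ 0.103.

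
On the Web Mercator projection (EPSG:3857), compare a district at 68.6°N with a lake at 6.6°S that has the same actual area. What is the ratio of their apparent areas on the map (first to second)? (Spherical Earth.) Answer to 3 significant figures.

On Mercator, area is exaggerated by sec²φ = 1/cos²φ.
At 68.6°: sec²(68.6°) = 1/0.3649² = 7.511.
At 6.6°: sec²(6.6°) = 1/0.9934² = 1.013.
Ratio = 7.511/1.013 = cos²(6.6°)/cos²(68.6°) ≈ 7.41.

7.41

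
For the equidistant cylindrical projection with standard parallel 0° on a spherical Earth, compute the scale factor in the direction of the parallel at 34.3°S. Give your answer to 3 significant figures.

1.21

For the equirectangular projection with φ₀ = 0 (plate carrée), h = 1 along meridians and k = sec φ along parallels.
k = 1/cos 34.3° = 1/0.8261 = 1.211.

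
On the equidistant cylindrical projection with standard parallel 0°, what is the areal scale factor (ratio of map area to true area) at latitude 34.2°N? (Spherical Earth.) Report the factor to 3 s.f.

1.21

Plate carrée maps x = Rλ, y = Rφ. The meridian scale is h = 1 and the parallel scale is k = 1/cos φ = sec φ.
Areal scale = h·k = 1 × sec φ; at 34.2°, h = 1.000, k = 1.209, so h·k = 1.209.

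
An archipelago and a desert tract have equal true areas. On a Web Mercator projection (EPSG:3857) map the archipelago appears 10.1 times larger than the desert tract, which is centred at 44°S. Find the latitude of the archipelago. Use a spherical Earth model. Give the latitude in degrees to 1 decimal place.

On Mercator, (apparent₁)/(apparent₂) = sec²φ₁ / sec²φ₂ when true areas are equal.
cos²φ₂ / cos²φ₁ = 10.1  ⇒  cos φ₁ = cos 44° / √10.1 = 0.7193/3.178 = 0.2263.
φ₁ = arccos(0.2263) ≈ 76.9°.

76.9°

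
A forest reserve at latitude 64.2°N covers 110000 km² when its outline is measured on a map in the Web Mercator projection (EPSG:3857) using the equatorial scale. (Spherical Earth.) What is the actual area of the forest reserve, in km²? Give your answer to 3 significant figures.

20800 km²

For Mercator, h = k = sec φ (a conformal cylindrical projection has a single point scale, 1/cos φ).
Areal scale = k² = sec²φ = 1/cos²(64.2°) = 1/0.4352² = 5.279.
True area = apparent / (areal scale) = 110000 / 5.279 ≈ 20800 km².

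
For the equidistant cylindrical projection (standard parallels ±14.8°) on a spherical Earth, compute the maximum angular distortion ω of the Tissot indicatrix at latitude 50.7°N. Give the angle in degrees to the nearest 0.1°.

The equidistant cylindrical projection with φ₀ = 14.8° has h = 1 (meridians true) and k = cos φ₀ / cos φ along parallels.
At 50.7°: h = 1.000, k = 1.526; principal scales a = 1.526, b = 1.000.
sin(ω/2) = (a − b)/(a + b) = 0.5264/2.526 = 0.2084, so ω = 2 arcsin(0.2084) ≈ 24.1°.

24.1°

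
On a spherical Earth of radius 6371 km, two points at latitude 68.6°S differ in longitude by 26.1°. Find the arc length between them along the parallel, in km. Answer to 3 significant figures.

1060 km

Arc length along a parallel = R cos φ · Δλ (with Δλ in radians).
= 6371 × cos 68.6° × (26.1° × π/180) = 6371 × 0.3649 × 0.4555 ≈ 1060 km.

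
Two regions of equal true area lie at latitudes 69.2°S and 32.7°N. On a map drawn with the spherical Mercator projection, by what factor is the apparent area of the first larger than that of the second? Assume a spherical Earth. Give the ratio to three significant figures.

5.62

Mercator is conformal with k = sec φ, so areal scale = k² = sec²φ.
At 69.2°: sec²(69.2°) = 1/0.3551² = 7.930.
At 32.7°: sec²(32.7°) = 1/0.8415² = 1.412.
Ratio = 7.930/1.412 = cos²(32.7°)/cos²(69.2°) ≈ 5.62.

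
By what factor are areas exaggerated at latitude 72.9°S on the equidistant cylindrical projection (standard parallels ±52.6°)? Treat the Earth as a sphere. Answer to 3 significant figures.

2.07

The equidistant cylindrical projection with φ₀ = 52.6° has h = 1 (meridians true) and k = cos φ₀ / cos φ along parallels.
Areal scale = h·k = 1 × cos φ₀ / cos φ; at 72.9°, h = 1.000, k = 2.066, so h·k = 2.066.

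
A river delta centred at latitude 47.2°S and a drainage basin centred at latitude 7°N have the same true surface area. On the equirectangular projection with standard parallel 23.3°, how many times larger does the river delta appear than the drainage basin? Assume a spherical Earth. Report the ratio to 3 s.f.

In the equirectangular projection with standard parallel φ₀ = 23.3° (x = Rλ cos φ₀, y = Rφ), meridians are true-scale (h = 1) and the parallel scale is k = cos φ₀ / cos φ.
Areal scale at 47.2°: h·k = 1.000 × 1.352 = 1.352.
Areal scale at 7°: h·k = 1.000 × 0.9253 = 0.9253.
Ratio = 1.352/0.9253 ≈ 1.46.

1.46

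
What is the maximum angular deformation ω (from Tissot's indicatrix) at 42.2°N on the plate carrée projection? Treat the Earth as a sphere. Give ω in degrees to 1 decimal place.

For the equirectangular projection with φ₀ = 0 (plate carrée), h = 1 along meridians and k = sec φ along parallels.
At 42.2°: h = 1.000, k = 1.350; principal scales a = 1.350, b = 1.000.
sin(ω/2) = (a − b)/(a + b) = 0.3499/2.350 = 0.1489, so ω = 2 arcsin(0.1489) ≈ 17.1°.

17.1°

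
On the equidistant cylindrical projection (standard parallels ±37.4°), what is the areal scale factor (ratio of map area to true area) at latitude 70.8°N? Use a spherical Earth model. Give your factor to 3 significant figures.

In the equirectangular projection with standard parallel φ₀ = 37.4° (x = Rλ cos φ₀, y = Rφ), meridians are true-scale (h = 1) and the parallel scale is k = cos φ₀ / cos φ.
Areal scale = h·k = 1 × cos φ₀ / cos φ; at 70.8°, h = 1.000, k = 2.416, so h·k = 2.416.

2.42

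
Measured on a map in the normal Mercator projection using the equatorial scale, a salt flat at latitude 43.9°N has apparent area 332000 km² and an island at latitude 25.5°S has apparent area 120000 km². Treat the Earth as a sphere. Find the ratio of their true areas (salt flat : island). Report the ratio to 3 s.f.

1.76

On Mercator the areal scale is sec²φ, so true area = apparent × cos²φ.
True area of salt flat: 332000 × cos²(43.9°) = 332000 × 0.5192 = 172400 km².
True area of island: 120000 × cos²(25.5°) = 120000 × 0.8147 = 97760 km².
Ratio = 172400 / 97760 ≈ 1.76.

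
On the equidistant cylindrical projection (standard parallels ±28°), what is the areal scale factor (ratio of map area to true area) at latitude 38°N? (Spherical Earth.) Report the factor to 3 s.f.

1.12

The equidistant cylindrical projection with φ₀ = 28° has h = 1 (meridians true) and k = cos φ₀ / cos φ along parallels.
Areal scale = h·k = 1 × cos φ₀ / cos φ; at 38°, h = 1.000, k = 1.120, so h·k = 1.120.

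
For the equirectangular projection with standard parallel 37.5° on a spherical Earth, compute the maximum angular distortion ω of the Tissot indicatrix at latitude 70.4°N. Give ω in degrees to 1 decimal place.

47.9°

With standard parallel φ₀ = 37.5°, the equirectangular projection gives x = Rλ cos φ₀, y = Rφ, so h = 1 and k = cos 37.5° / cos φ.
At 70.4°: h = 1.000, k = 2.365; principal scales a = 2.365, b = 1.000.
sin(ω/2) = (a − b)/(a + b) = 1.365/3.365 = 0.4057, so ω = 2 arcsin(0.4057) ≈ 47.9°.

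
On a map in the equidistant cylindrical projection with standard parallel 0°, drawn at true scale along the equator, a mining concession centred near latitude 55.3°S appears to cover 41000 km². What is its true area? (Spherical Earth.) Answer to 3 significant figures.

23300 km²

For the equirectangular projection with φ₀ = 0 (plate carrée), h = 1 along meridians and k = sec φ along parallels.
Areal scale = h·k = 1 × sec φ; at 55.3°, h = 1.000, k = 1.757, so h·k = 1.757.
True area = apparent / (areal scale) = 41000 / 1.757 ≈ 23300 km².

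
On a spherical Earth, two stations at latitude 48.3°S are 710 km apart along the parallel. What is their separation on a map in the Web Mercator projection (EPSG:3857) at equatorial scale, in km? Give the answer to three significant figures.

1070 km

For Mercator, h = k = sec φ (a conformal cylindrical projection has a single point scale, 1/cos φ).
Along the parallel, k = sec 48.3° = 1/0.6652 = 1.503.
Map distance = 710 × 1.503 ≈ 1070 km.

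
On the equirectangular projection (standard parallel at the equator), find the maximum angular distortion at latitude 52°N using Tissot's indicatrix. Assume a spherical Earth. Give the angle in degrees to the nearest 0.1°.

In the plate carrée (x = Rλ, y = Rφ), meridians are true-scale (h = 1) and parallels are stretched by k = sec φ.
At 52°: h = 1.000, k = 1.624; principal scales a = 1.624, b = 1.000.
sin(ω/2) = (a − b)/(a + b) = 0.6243/2.624 = 0.2379, so ω = 2 arcsin(0.2379) ≈ 27.5°.

27.5°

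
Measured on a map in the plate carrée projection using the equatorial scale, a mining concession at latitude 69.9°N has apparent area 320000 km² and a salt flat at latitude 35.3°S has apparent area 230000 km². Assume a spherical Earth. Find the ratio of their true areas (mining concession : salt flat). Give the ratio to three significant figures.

0.586

Plate carrée has h = 1 and k = sec φ, giving areal scale sec φ; true area = (apparent area) · cos φ.
True area of mining concession: 320000 × cos(69.9°) = 320000 × 0.3437 = 110000 km².
True area of salt flat: 230000 × cos(35.3°) = 230000 × 0.8161 = 187700 km².
Ratio = 110000 / 187700 ≈ 0.586.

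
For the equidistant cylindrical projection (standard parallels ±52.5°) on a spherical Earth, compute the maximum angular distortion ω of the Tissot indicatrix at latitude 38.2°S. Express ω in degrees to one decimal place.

14.6°

The equidistant cylindrical projection with φ₀ = 52.5° has h = 1 (meridians true) and k = cos φ₀ / cos φ along parallels.
At 38.2°: h = 1.000, k = 0.7746; principal scales a = 1.000, b = 0.7746.
sin(ω/2) = (a − b)/(a + b) = 0.2254/1.775 = 0.1270, so ω = 2 arcsin(0.1270) ≈ 14.6°.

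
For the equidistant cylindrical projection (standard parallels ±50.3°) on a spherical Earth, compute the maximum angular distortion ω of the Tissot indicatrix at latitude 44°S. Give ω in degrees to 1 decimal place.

6.8°

The equidistant cylindrical projection with φ₀ = 50.3° has h = 1 (meridians true) and k = cos φ₀ / cos φ along parallels.
At 44°: h = 1.000, k = 0.8880; principal scales a = 1.000, b = 0.8880.
sin(ω/2) = (a − b)/(a + b) = 0.1120/1.888 = 0.05933, so ω = 2 arcsin(0.05933) ≈ 6.8°.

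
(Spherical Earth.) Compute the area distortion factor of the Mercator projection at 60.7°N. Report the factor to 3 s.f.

4.18

For Mercator, h = k = sec φ (a conformal cylindrical projection has a single point scale, 1/cos φ).
Areal scale = k² = sec²φ = 1/cos²(60.7°) = 1/0.4894² = 4.175.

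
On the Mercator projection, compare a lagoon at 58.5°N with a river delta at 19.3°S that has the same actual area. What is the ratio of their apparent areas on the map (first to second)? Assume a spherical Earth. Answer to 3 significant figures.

Mercator is conformal with k = sec φ, so areal scale = k² = sec²φ.
At 58.5°: sec²(58.5°) = 1/0.5225² = 3.663.
At 19.3°: sec²(19.3°) = 1/0.9438² = 1.123.
Ratio = 3.663/1.123 = cos²(19.3°)/cos²(58.5°) ≈ 3.26.

3.26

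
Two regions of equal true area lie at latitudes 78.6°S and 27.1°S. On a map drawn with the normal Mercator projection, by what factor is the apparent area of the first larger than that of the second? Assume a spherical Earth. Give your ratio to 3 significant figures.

20.3

Mercator areal scale is sec²φ.
At 78.6°: sec²(78.6°) = 1/0.1977² = 25.60.
At 27.1°: sec²(27.1°) = 1/0.8902² = 1.262.
Ratio = 25.60/1.262 = cos²(27.1°)/cos²(78.6°) ≈ 20.3.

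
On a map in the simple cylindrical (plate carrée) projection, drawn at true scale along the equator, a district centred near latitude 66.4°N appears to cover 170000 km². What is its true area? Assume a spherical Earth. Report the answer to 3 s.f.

In the plate carrée (x = Rλ, y = Rφ), meridians are true-scale (h = 1) and parallels are stretched by k = sec φ.
Areal scale = h·k = 1 × sec φ; at 66.4°, h = 1.000, k = 2.498, so h·k = 2.498.
True area = apparent / (areal scale) = 170000 / 2.498 ≈ 68100 km².

68100 km²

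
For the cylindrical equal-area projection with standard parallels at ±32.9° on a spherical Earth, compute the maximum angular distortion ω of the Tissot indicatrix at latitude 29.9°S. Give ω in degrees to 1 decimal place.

3.7°

For cylindrical equal-area with standard parallel φ₀, h = cos φ / cos φ₀ and k = cos φ₀ / cos φ, so h·k = 1.
At 29.9°: h = 1.032, k = 0.9685; principal scales a = 1.032, b = 0.9685.
sin(ω/2) = (a − b)/(a + b) = 0.06395/2.001 = 0.03196, so ω = 2 arcsin(0.03196) ≈ 3.7°.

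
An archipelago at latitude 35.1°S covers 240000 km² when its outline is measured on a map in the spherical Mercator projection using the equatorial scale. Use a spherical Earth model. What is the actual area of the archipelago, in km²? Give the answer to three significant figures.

The Mercator projection is conformal; its linear scale factor is the same in every direction and equals sec φ = 1/cos φ.
Areal scale = k² = sec²φ = 1/cos²(35.1°) = 1/0.8181² = 1.494.
True area = apparent / (areal scale) = 240000 / 1.494 ≈ 161000 km².

161000 km²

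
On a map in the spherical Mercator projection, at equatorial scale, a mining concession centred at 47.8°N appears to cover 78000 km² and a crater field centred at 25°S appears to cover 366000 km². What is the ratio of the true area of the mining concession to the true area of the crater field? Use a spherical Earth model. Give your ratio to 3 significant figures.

0.117

Mercator's areal exaggeration is sec²φ; hence true area = (apparent area) · cos²φ.
True area of mining concession: 78000 × cos²(47.8°) = 78000 × 0.4512 = 35190 km².
True area of crater field: 366000 × cos²(25°) = 366000 × 0.8214 = 300600 km².
Ratio = 35190 / 300600 ≈ 0.117.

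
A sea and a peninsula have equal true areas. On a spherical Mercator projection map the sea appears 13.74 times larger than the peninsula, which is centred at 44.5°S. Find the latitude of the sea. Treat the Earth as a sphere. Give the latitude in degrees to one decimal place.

Mercator areal scale is sec²φ, so apparent-area ratio = sec²φ₁ / sec²φ₂ = cos²φ₂ / cos²φ₁.
cos²φ₂ / cos²φ₁ = 13.74  ⇒  cos φ₁ = cos 44.5° / √13.74 = 0.7133/3.707 = 0.1924.
φ₁ = arccos(0.1924) ≈ 78.9°.

78.9°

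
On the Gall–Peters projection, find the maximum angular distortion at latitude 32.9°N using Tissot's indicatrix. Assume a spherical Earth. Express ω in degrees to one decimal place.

Gall–Peters is a cylindrical equal-area projection with standard parallels at ±45°. Cylindrical equal-area (φ₀ = 45°): h = cos φ / cos 45° along meridians, k = cos 45° / cos φ along parallels; h·k = 1.
At 32.9°: h = 1.187, k = 0.8422; principal scales a = 1.187, b = 0.8422.
sin(ω/2) = (a − b)/(a + b) = 0.3452/2.030 = 0.1701, so ω = 2 arcsin(0.1701) ≈ 19.6°.

19.6°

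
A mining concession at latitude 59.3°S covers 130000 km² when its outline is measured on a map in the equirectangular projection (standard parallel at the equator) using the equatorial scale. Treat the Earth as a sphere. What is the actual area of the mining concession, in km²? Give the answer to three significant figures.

Plate carrée maps x = Rλ, y = Rφ. The meridian scale is h = 1 and the parallel scale is k = 1/cos φ = sec φ.
Areal scale = h·k = 1 × sec φ; at 59.3°, h = 1.000, k = 1.959, so h·k = 1.959.
True area = apparent / (areal scale) = 130000 / 1.959 ≈ 66400 km².

66400 km²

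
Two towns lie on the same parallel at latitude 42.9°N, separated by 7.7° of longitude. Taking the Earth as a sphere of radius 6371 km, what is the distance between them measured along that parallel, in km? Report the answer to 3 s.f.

627 km

Arc length along a parallel = R cos φ · Δλ (with Δλ in radians).
= 6371 × cos 42.9° × (7.7° × π/180) = 6371 × 0.7325 × 0.1344 ≈ 627 km.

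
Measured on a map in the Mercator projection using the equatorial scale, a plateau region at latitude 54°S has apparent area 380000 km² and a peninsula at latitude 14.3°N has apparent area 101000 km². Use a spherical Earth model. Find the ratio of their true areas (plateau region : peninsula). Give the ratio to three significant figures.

Mercator's areal exaggeration is sec²φ; hence true area = (apparent area) · cos²φ.
True area of plateau region: 380000 × cos²(54°) = 380000 × 0.3455 = 131300 km².
True area of peninsula: 101000 × cos²(14.3°) = 101000 × 0.9390 = 94840 km².
Ratio = 131300 / 94840 ≈ 1.38.

1.38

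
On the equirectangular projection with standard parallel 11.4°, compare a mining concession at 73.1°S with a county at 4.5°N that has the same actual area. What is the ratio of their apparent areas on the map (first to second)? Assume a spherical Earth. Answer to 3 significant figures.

3.43

With standard parallel φ₀ = 11.4°, the equirectangular projection gives x = Rλ cos φ₀, y = Rφ, so h = 1 and k = cos 11.4° / cos φ.
Areal scale at 73.1°: h·k = 1.000 × 3.372 = 3.372.
Areal scale at 4.5°: h·k = 1.000 × 0.9833 = 0.9833.
Ratio = 3.372/0.9833 ≈ 3.43.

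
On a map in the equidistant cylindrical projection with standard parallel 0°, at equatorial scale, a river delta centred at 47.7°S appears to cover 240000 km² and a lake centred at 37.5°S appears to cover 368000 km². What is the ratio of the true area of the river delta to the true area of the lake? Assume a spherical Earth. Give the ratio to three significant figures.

Plate carrée has h = 1 and k = sec φ, giving areal scale sec φ; true area = (apparent area) · cos φ.
True area of river delta: 240000 × cos(47.7°) = 240000 × 0.6730 = 161500 km².
True area of lake: 368000 × cos(37.5°) = 368000 × 0.7934 = 292000 km².
Ratio = 161500 / 292000 ≈ 0.553.

0.553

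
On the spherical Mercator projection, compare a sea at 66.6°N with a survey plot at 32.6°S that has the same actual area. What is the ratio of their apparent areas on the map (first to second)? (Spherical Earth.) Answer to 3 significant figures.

On Mercator, area is exaggerated by sec²φ = 1/cos²φ.
At 66.6°: sec²(66.6°) = 1/0.3971² = 6.340.
At 32.6°: sec²(32.6°) = 1/0.8425² = 1.409.
Ratio = 6.340/1.409 = cos²(32.6°)/cos²(66.6°) ≈ 4.50.

4.50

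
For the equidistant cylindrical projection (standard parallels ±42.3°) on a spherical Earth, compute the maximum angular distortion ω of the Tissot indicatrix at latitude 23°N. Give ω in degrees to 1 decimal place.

12.5°

With standard parallel φ₀ = 42.3°, the equirectangular projection gives x = Rλ cos φ₀, y = Rφ, so h = 1 and k = cos 42.3° / cos φ.
At 23°: h = 1.000, k = 0.8035; principal scales a = 1.000, b = 0.8035.
sin(ω/2) = (a − b)/(a + b) = 0.1965/1.804 = 0.1090, so ω = 2 arcsin(0.1090) ≈ 12.5°.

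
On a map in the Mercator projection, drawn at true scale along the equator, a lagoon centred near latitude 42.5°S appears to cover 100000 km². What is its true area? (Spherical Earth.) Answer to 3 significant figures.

Mercator is conformal, so the point scale is isotropic: h = k = sec φ = 1/cos φ.
Areal scale = k² = sec²φ = 1/cos²(42.5°) = 1/0.7373² = 1.840.
True area = apparent / (areal scale) = 100000 / 1.840 ≈ 54400 km².

54400 km²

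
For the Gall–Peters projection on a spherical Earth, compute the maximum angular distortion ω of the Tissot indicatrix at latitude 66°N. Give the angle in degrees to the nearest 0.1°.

Gall–Peters is a cylindrical equal-area projection with standard parallels at ±45°. A cylindrical equal-area projection with standard parallel φ₀ has meridian scale h = cos φ / cos φ₀ and parallel scale k = cos φ₀ / cos φ (so areas are preserved, h·k = 1).
At 66°: h = 0.5752, k = 1.738; principal scales a = 1.738, b = 0.5752.
sin(ω/2) = (a − b)/(a + b) = 1.163/2.314 = 0.5028, so ω = 2 arcsin(0.5028) ≈ 60.4°.

60.4°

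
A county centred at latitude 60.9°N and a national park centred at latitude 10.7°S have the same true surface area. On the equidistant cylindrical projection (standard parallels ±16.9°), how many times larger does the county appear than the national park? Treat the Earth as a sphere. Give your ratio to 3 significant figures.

2.02

With standard parallel φ₀ = 16.9°, the equirectangular projection gives x = Rλ cos φ₀, y = Rφ, so h = 1 and k = cos 16.9° / cos φ.
Areal scale at 60.9°: h·k = 1.000 × 1.967 = 1.967.
Areal scale at 10.7°: h·k = 1.000 × 0.9737 = 0.9737.
Ratio = 1.967/0.9737 ≈ 2.02.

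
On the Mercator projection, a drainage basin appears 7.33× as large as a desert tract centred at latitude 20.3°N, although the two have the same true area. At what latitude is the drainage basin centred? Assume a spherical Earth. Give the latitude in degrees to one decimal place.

For equal true areas on Mercator, apparent areas scale as sec²φ, so the ratio is cos²φ₂ / cos²φ₁.
cos²φ₂ / cos²φ₁ = 7.33  ⇒  cos φ₁ = cos 20.3° / √7.33 = 0.9379/2.707 = 0.3464.
φ₁ = arccos(0.3464) ≈ 69.7°.

69.7°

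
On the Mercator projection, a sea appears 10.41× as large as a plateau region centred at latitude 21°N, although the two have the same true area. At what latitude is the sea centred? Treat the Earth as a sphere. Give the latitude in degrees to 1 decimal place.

For equal true areas on Mercator, apparent areas scale as sec²φ, so the ratio is cos²φ₂ / cos²φ₁.
cos²φ₂ / cos²φ₁ = 10.41  ⇒  cos φ₁ = cos 21° / √10.41 = 0.9336/3.226 = 0.2894.
φ₁ = arccos(0.2894) ≈ 73.2°.

73.2°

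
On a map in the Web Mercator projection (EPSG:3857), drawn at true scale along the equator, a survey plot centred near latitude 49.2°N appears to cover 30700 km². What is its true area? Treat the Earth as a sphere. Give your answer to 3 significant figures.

13100 km²

For Mercator, h = k = sec φ (a conformal cylindrical projection has a single point scale, 1/cos φ).
Areal scale = k² = sec²φ = 1/cos²(49.2°) = 1/0.6534² = 2.342.
True area = apparent / (areal scale) = 30700 / 2.342 ≈ 13100 km².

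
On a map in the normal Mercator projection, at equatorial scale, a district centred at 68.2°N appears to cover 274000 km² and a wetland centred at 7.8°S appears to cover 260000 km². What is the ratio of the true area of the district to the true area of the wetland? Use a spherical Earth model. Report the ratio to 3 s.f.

Mercator's areal exaggeration is sec²φ; hence true area = (apparent area) · cos²φ.
True area of district: 274000 × cos²(68.2°) = 274000 × 0.1379 = 37790 km².
True area of wetland: 260000 × cos²(7.8°) = 260000 × 0.9816 = 255200 km².
Ratio = 37790 / 255200 ≈ 0.148.

0.148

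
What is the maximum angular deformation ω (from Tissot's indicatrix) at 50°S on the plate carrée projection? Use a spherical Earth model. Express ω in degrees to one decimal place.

25.1°

For the equirectangular projection with φ₀ = 0 (plate carrée), h = 1 along meridians and k = sec φ along parallels.
At 50°: h = 1.000, k = 1.556; principal scales a = 1.556, b = 1.000.
sin(ω/2) = (a − b)/(a + b) = 0.5557/2.556 = 0.2174, so ω = 2 arcsin(0.2174) ≈ 25.1°.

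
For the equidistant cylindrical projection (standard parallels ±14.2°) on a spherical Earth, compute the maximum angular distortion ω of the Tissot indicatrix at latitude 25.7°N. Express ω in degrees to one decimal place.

The equidistant cylindrical projection with φ₀ = 14.2° has h = 1 (meridians true) and k = cos φ₀ / cos φ along parallels.
At 25.7°: h = 1.000, k = 1.076; principal scales a = 1.076, b = 1.000.
sin(ω/2) = (a − b)/(a + b) = 0.07587/2.076 = 0.03655, so ω = 2 arcsin(0.03655) ≈ 4.2°.

4.2°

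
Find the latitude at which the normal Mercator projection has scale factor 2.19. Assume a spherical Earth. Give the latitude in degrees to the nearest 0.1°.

62.8°

Mercator scale is k = sec φ = 1/cos φ.
1/cos φ = 2.19  ⇒  cos φ = 0.4566  ⇒  φ = arccos(0.4566) ≈ 62.8°.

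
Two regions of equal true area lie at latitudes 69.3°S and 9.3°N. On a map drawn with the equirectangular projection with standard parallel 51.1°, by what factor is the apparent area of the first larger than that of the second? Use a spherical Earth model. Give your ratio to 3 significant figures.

2.79

In the equirectangular projection with standard parallel φ₀ = 51.1° (x = Rλ cos φ₀, y = Rφ), meridians are true-scale (h = 1) and the parallel scale is k = cos φ₀ / cos φ.
Areal scale at 69.3°: h·k = 1.000 × 1.777 = 1.777.
Areal scale at 9.3°: h·k = 1.000 × 0.6363 = 0.6363.
Ratio = 1.777/0.6363 ≈ 2.79.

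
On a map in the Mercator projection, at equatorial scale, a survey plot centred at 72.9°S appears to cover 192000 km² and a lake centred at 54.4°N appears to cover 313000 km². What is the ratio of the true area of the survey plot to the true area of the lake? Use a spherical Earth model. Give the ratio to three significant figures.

Since Mercator area scale is 1/cos²φ, the true area equals the apparent area multiplied by cos²φ.
True area of survey plot: 192000 × cos²(72.9°) = 192000 × 0.08646 = 16600 km².
True area of lake: 313000 × cos²(54.4°) = 313000 × 0.3389 = 106100 km².
Ratio = 16600 / 106100 ≈ 0.157.

0.157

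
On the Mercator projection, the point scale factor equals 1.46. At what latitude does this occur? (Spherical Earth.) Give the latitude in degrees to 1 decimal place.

46.8°

Mercator scale is k = sec φ = 1/cos φ.
1/cos φ = 1.46  ⇒  cos φ = 0.6849  ⇒  φ = arccos(0.6849) ≈ 46.8°.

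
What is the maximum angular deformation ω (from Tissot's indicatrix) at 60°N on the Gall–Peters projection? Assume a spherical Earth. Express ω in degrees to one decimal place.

The Gall–Peters projection is cylindrical equal-area with φ₀ = 45°. For cylindrical equal-area with standard parallel φ₀, h = cos φ / cos φ₀ and k = cos φ₀ / cos φ, so h·k = 1.
At 60°: h = 0.7071, k = 1.414; principal scales a = 1.414, b = 0.7071.
sin(ω/2) = (a − b)/(a + b) = 0.7071/2.121 = 0.3333, so ω = 2 arcsin(0.3333) ≈ 38.9°.

38.9°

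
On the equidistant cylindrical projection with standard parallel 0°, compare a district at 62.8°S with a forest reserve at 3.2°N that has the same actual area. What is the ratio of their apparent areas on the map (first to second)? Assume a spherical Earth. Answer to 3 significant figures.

In the plate carrée (x = Rλ, y = Rφ), meridians are true-scale (h = 1) and parallels are stretched by k = sec φ.
Areal scale at 62.8°: h·k = 1.000 × 2.188 = 2.188.
Areal scale at 3.2°: h·k = 1.000 × 1.002 = 1.002.
Ratio = 2.188/1.002 ≈ 2.18.

2.18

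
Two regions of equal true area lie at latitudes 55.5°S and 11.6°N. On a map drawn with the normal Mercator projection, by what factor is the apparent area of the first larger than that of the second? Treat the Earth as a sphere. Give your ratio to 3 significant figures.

2.99

Mercator areal scale is sec²φ.
At 55.5°: sec²(55.5°) = 1/0.5664² = 3.117.
At 11.6°: sec²(11.6°) = 1/0.9796² = 1.042.
Ratio = 3.117/1.042 = cos²(11.6°)/cos²(55.5°) ≈ 2.99.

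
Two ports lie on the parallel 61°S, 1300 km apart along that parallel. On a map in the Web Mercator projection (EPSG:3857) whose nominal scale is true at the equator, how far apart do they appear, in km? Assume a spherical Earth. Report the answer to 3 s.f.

2680 km

The Mercator projection is conformal; its linear scale factor is the same in every direction and equals sec φ = 1/cos φ.
Along the parallel, k = sec 61° = 1/0.4848 = 2.063.
Map distance = 1300 × 2.063 ≈ 2680 km.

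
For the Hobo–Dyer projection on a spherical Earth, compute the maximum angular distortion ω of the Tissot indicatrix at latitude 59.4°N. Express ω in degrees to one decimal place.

The Hobo–Dyer projection is cylindrical equal-area with φ₀ = 37.5°. For cylindrical equal-area with standard parallel φ₀, h = cos φ / cos φ₀ and k = cos φ₀ / cos φ, so h·k = 1.
At 59.4°: h = 0.6416, k = 1.559; principal scales a = 1.559, b = 0.6416.
sin(ω/2) = (a − b)/(a + b) = 0.9169/2.200 = 0.4167, so ω = 2 arcsin(0.4167) ≈ 49.3°.

49.3°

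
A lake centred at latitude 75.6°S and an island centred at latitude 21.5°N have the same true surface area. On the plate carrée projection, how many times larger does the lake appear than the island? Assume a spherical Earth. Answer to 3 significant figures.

3.74

For the equirectangular projection with φ₀ = 0 (plate carrée), h = 1 along meridians and k = sec φ along parallels.
Areal scale at 75.6°: h·k = 1.000 × 4.021 = 4.021.
Areal scale at 21.5°: h·k = 1.000 × 1.075 = 1.075.
Ratio = 4.021/1.075 ≈ 3.74.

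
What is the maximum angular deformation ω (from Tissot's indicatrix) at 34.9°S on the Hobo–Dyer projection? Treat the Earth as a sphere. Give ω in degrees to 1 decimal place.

3.8°

Hobo–Dyer is a cylindrical equal-area projection with standard parallels at ±37.5°. Cylindrical equal-area (φ₀ = 37.5°): h = cos φ / cos 37.5° along meridians, k = cos 37.5° / cos φ along parallels; h·k = 1.
At 34.9°: h = 1.034, k = 0.9673; principal scales a = 1.034, b = 0.9673.
sin(ω/2) = (a − b)/(a + b) = 0.06645/2.001 = 0.03321, so ω = 2 arcsin(0.03321) ≈ 3.8°.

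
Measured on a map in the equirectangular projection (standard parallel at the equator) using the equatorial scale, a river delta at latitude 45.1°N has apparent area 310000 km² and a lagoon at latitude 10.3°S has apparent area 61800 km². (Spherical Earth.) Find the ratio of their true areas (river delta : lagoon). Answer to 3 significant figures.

3.60

On the plate carrée, areal scale = h·k = 1 × sec φ, so true area = apparent × cos φ.
True area of river delta: 310000 × cos(45.1°) = 310000 × 0.7059 = 218800 km².
True area of lagoon: 61800 × cos(10.3°) = 61800 × 0.9839 = 60800 km².
Ratio = 218800 / 60800 ≈ 3.60.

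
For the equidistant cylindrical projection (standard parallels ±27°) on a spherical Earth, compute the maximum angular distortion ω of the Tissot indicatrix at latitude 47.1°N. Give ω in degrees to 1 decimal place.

The equidistant cylindrical projection with φ₀ = 27° has h = 1 (meridians true) and k = cos φ₀ / cos φ along parallels.
At 47.1°: h = 1.000, k = 1.309; principal scales a = 1.309, b = 1.000.
sin(ω/2) = (a − b)/(a + b) = 0.3089/2.309 = 0.1338, so ω = 2 arcsin(0.1338) ≈ 15.4°.

15.4°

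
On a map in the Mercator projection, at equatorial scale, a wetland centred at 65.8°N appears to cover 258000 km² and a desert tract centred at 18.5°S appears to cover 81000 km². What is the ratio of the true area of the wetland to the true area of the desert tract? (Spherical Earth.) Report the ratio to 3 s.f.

0.595

Mercator's areal exaggeration is sec²φ; hence true area = (apparent area) · cos²φ.
True area of wetland: 258000 × cos²(65.8°) = 258000 × 0.1680 = 43350 km².
True area of desert tract: 81000 × cos²(18.5°) = 81000 × 0.8993 = 72840 km².
Ratio = 43350 / 72840 ≈ 0.595.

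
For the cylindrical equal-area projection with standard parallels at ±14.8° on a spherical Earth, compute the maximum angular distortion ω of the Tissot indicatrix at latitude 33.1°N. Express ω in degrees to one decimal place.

For cylindrical equal-area with standard parallel φ₀, h = cos φ / cos φ₀ and k = cos φ₀ / cos φ, so h·k = 1.
At 33.1°: h = 0.8665, k = 1.154; principal scales a = 1.154, b = 0.8665.
sin(ω/2) = (a − b)/(a + b) = 0.2876/2.021 = 0.1424, so ω = 2 arcsin(0.1424) ≈ 16.4°.

16.4°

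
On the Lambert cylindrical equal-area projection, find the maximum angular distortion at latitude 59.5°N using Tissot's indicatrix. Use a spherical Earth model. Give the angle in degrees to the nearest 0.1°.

72.4°

The Lambert cylindrical equal-area projection is the cylindrical equal-area projection with its standard parallel at the equator (φ₀ = 0). For cylindrical equal-area with standard parallel φ₀, h = cos φ / cos φ₀ and k = cos φ₀ / cos φ, so h·k = 1.
At 59.5°: h = 0.5075, k = 1.970; principal scales a = 1.970, b = 0.5075.
sin(ω/2) = (a − b)/(a + b) = 1.463/2.478 = 0.5903, so ω = 2 arcsin(0.5903) ≈ 72.4°.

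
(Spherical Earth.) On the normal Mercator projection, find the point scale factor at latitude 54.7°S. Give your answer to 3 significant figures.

The Mercator projection is conformal; its linear scale factor is the same in every direction and equals sec φ = 1/cos φ.
k = 1/cos 54.7° = 1/0.5779 = 1.731.

1.73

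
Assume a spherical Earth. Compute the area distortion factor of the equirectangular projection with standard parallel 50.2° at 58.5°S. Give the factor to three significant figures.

In the equirectangular projection with standard parallel φ₀ = 50.2° (x = Rλ cos φ₀, y = Rφ), meridians are true-scale (h = 1) and the parallel scale is k = cos φ₀ / cos φ.
Areal scale = h·k = 1 × cos φ₀ / cos φ; at 58.5°, h = 1.000, k = 1.225, so h·k = 1.225.

1.23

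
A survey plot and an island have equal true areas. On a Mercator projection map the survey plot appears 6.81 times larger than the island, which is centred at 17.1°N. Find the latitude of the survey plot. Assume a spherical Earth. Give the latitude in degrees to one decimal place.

68.5°

Mercator areal scale is sec²φ, so apparent-area ratio = sec²φ₁ / sec²φ₂ = cos²φ₂ / cos²φ₁.
cos²φ₂ / cos²φ₁ = 6.81  ⇒  cos φ₁ = cos 17.1° / √6.81 = 0.9558/2.610 = 0.3663.
φ₁ = arccos(0.3663) ≈ 68.5°.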